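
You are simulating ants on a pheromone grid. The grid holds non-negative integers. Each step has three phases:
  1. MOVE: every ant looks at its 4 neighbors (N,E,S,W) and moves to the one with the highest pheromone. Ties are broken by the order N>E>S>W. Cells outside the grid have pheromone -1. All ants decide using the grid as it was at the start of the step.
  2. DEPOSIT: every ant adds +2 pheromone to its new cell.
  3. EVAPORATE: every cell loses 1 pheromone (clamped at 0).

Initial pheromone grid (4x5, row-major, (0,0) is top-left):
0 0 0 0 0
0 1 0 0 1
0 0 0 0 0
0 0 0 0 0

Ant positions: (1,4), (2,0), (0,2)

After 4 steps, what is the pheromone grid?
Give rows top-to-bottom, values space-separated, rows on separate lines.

After step 1: ants at (0,4),(1,0),(0,3)
  0 0 0 1 1
  1 0 0 0 0
  0 0 0 0 0
  0 0 0 0 0
After step 2: ants at (0,3),(0,0),(0,4)
  1 0 0 2 2
  0 0 0 0 0
  0 0 0 0 0
  0 0 0 0 0
After step 3: ants at (0,4),(0,1),(0,3)
  0 1 0 3 3
  0 0 0 0 0
  0 0 0 0 0
  0 0 0 0 0
After step 4: ants at (0,3),(0,2),(0,4)
  0 0 1 4 4
  0 0 0 0 0
  0 0 0 0 0
  0 0 0 0 0

0 0 1 4 4
0 0 0 0 0
0 0 0 0 0
0 0 0 0 0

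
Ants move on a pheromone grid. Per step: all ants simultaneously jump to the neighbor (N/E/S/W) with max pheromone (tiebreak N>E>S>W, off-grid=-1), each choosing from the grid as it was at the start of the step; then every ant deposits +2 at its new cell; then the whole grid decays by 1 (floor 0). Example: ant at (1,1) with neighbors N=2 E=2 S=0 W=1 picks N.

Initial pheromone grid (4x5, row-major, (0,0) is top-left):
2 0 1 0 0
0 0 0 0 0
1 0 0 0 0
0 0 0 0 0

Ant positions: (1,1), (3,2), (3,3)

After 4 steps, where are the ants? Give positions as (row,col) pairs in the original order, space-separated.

Step 1: ant0:(1,1)->N->(0,1) | ant1:(3,2)->N->(2,2) | ant2:(3,3)->N->(2,3)
  grid max=1 at (0,0)
Step 2: ant0:(0,1)->W->(0,0) | ant1:(2,2)->E->(2,3) | ant2:(2,3)->W->(2,2)
  grid max=2 at (0,0)
Step 3: ant0:(0,0)->E->(0,1) | ant1:(2,3)->W->(2,2) | ant2:(2,2)->E->(2,3)
  grid max=3 at (2,2)
Step 4: ant0:(0,1)->W->(0,0) | ant1:(2,2)->E->(2,3) | ant2:(2,3)->W->(2,2)
  grid max=4 at (2,2)

(0,0) (2,3) (2,2)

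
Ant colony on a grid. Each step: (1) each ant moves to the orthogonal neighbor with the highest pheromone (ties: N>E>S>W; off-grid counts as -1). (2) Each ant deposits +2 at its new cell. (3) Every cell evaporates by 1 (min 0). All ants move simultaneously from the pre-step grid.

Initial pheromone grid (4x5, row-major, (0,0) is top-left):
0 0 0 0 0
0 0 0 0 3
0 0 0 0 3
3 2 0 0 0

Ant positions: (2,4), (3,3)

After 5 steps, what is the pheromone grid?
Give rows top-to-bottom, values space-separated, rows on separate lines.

After step 1: ants at (1,4),(2,3)
  0 0 0 0 0
  0 0 0 0 4
  0 0 0 1 2
  2 1 0 0 0
After step 2: ants at (2,4),(2,4)
  0 0 0 0 0
  0 0 0 0 3
  0 0 0 0 5
  1 0 0 0 0
After step 3: ants at (1,4),(1,4)
  0 0 0 0 0
  0 0 0 0 6
  0 0 0 0 4
  0 0 0 0 0
After step 4: ants at (2,4),(2,4)
  0 0 0 0 0
  0 0 0 0 5
  0 0 0 0 7
  0 0 0 0 0
After step 5: ants at (1,4),(1,4)
  0 0 0 0 0
  0 0 0 0 8
  0 0 0 0 6
  0 0 0 0 0

0 0 0 0 0
0 0 0 0 8
0 0 0 0 6
0 0 0 0 0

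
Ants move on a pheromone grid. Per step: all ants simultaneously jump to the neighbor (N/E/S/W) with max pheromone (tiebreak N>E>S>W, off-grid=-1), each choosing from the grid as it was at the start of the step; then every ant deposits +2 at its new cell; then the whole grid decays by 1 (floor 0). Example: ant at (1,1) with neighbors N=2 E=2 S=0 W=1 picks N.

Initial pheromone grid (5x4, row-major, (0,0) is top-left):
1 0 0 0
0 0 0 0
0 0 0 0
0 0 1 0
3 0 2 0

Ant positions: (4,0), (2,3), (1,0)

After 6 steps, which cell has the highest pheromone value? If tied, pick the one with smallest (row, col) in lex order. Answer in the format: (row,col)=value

Step 1: ant0:(4,0)->N->(3,0) | ant1:(2,3)->N->(1,3) | ant2:(1,0)->N->(0,0)
  grid max=2 at (0,0)
Step 2: ant0:(3,0)->S->(4,0) | ant1:(1,3)->N->(0,3) | ant2:(0,0)->E->(0,1)
  grid max=3 at (4,0)
Step 3: ant0:(4,0)->N->(3,0) | ant1:(0,3)->S->(1,3) | ant2:(0,1)->W->(0,0)
  grid max=2 at (0,0)
Step 4: ant0:(3,0)->S->(4,0) | ant1:(1,3)->N->(0,3) | ant2:(0,0)->E->(0,1)
  grid max=3 at (4,0)
Step 5: ant0:(4,0)->N->(3,0) | ant1:(0,3)->S->(1,3) | ant2:(0,1)->W->(0,0)
  grid max=2 at (0,0)
Step 6: ant0:(3,0)->S->(4,0) | ant1:(1,3)->N->(0,3) | ant2:(0,0)->E->(0,1)
  grid max=3 at (4,0)
Final grid:
  1 1 0 1
  0 0 0 0
  0 0 0 0
  0 0 0 0
  3 0 0 0
Max pheromone 3 at (4,0)

Answer: (4,0)=3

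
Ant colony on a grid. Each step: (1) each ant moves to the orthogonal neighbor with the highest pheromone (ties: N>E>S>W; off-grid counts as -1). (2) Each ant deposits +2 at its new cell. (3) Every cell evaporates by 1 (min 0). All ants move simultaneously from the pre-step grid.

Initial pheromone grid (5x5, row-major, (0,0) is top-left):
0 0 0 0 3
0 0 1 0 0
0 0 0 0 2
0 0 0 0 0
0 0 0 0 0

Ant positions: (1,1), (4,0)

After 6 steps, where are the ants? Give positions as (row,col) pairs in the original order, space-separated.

Step 1: ant0:(1,1)->E->(1,2) | ant1:(4,0)->N->(3,0)
  grid max=2 at (0,4)
Step 2: ant0:(1,2)->N->(0,2) | ant1:(3,0)->N->(2,0)
  grid max=1 at (0,2)
Step 3: ant0:(0,2)->S->(1,2) | ant1:(2,0)->N->(1,0)
  grid max=2 at (1,2)
Step 4: ant0:(1,2)->N->(0,2) | ant1:(1,0)->N->(0,0)
  grid max=1 at (0,0)
Step 5: ant0:(0,2)->S->(1,2) | ant1:(0,0)->E->(0,1)
  grid max=2 at (1,2)
Step 6: ant0:(1,2)->N->(0,2) | ant1:(0,1)->E->(0,2)
  grid max=3 at (0,2)

(0,2) (0,2)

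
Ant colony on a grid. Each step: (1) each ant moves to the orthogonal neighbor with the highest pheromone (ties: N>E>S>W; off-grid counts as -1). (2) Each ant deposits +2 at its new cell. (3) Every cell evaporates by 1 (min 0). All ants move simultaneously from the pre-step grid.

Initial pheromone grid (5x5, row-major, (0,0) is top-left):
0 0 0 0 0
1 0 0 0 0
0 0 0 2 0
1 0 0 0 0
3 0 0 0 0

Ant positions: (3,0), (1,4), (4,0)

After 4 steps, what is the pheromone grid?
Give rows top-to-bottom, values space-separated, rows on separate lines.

After step 1: ants at (4,0),(0,4),(3,0)
  0 0 0 0 1
  0 0 0 0 0
  0 0 0 1 0
  2 0 0 0 0
  4 0 0 0 0
After step 2: ants at (3,0),(1,4),(4,0)
  0 0 0 0 0
  0 0 0 0 1
  0 0 0 0 0
  3 0 0 0 0
  5 0 0 0 0
After step 3: ants at (4,0),(0,4),(3,0)
  0 0 0 0 1
  0 0 0 0 0
  0 0 0 0 0
  4 0 0 0 0
  6 0 0 0 0
After step 4: ants at (3,0),(1,4),(4,0)
  0 0 0 0 0
  0 0 0 0 1
  0 0 0 0 0
  5 0 0 0 0
  7 0 0 0 0

0 0 0 0 0
0 0 0 0 1
0 0 0 0 0
5 0 0 0 0
7 0 0 0 0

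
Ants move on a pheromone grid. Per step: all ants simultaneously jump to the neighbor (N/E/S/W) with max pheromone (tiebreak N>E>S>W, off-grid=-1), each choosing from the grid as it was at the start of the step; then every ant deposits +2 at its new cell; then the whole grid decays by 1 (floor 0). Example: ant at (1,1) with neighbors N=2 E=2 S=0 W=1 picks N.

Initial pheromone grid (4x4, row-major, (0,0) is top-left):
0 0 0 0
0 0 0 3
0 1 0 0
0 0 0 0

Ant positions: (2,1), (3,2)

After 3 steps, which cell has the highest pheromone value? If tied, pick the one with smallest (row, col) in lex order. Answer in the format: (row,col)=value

Answer: (1,3)=2

Derivation:
Step 1: ant0:(2,1)->N->(1,1) | ant1:(3,2)->N->(2,2)
  grid max=2 at (1,3)
Step 2: ant0:(1,1)->N->(0,1) | ant1:(2,2)->N->(1,2)
  grid max=1 at (0,1)
Step 3: ant0:(0,1)->E->(0,2) | ant1:(1,2)->E->(1,3)
  grid max=2 at (1,3)
Final grid:
  0 0 1 0
  0 0 0 2
  0 0 0 0
  0 0 0 0
Max pheromone 2 at (1,3)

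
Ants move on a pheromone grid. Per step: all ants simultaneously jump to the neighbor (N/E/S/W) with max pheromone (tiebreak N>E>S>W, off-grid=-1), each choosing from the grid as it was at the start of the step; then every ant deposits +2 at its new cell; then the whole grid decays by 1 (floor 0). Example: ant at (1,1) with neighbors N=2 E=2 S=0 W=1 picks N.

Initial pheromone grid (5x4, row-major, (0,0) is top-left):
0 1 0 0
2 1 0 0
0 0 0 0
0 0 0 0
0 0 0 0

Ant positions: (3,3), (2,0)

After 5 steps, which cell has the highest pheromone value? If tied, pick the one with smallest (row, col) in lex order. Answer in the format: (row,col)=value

Answer: (1,0)=3

Derivation:
Step 1: ant0:(3,3)->N->(2,3) | ant1:(2,0)->N->(1,0)
  grid max=3 at (1,0)
Step 2: ant0:(2,3)->N->(1,3) | ant1:(1,0)->N->(0,0)
  grid max=2 at (1,0)
Step 3: ant0:(1,3)->N->(0,3) | ant1:(0,0)->S->(1,0)
  grid max=3 at (1,0)
Step 4: ant0:(0,3)->S->(1,3) | ant1:(1,0)->N->(0,0)
  grid max=2 at (1,0)
Step 5: ant0:(1,3)->N->(0,3) | ant1:(0,0)->S->(1,0)
  grid max=3 at (1,0)
Final grid:
  0 0 0 1
  3 0 0 0
  0 0 0 0
  0 0 0 0
  0 0 0 0
Max pheromone 3 at (1,0)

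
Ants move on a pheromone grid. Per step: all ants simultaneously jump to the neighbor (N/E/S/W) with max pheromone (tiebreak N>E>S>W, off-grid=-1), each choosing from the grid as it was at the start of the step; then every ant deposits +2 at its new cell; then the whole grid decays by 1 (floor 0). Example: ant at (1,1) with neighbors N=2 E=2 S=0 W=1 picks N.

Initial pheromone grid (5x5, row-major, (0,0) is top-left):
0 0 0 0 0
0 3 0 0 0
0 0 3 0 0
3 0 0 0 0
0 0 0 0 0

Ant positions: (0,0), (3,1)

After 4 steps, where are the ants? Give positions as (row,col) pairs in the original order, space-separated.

Step 1: ant0:(0,0)->E->(0,1) | ant1:(3,1)->W->(3,0)
  grid max=4 at (3,0)
Step 2: ant0:(0,1)->S->(1,1) | ant1:(3,0)->N->(2,0)
  grid max=3 at (1,1)
Step 3: ant0:(1,1)->N->(0,1) | ant1:(2,0)->S->(3,0)
  grid max=4 at (3,0)
Step 4: ant0:(0,1)->S->(1,1) | ant1:(3,0)->N->(2,0)
  grid max=3 at (1,1)

(1,1) (2,0)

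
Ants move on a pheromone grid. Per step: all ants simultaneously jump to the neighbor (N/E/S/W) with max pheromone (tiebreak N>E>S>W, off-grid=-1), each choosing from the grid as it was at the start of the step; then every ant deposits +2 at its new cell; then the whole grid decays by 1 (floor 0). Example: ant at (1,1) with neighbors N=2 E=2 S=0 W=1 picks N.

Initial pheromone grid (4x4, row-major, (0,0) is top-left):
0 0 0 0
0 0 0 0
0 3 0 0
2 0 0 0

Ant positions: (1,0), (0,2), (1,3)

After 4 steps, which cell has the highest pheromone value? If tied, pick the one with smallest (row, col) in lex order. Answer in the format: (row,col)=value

Answer: (0,3)=6

Derivation:
Step 1: ant0:(1,0)->N->(0,0) | ant1:(0,2)->E->(0,3) | ant2:(1,3)->N->(0,3)
  grid max=3 at (0,3)
Step 2: ant0:(0,0)->E->(0,1) | ant1:(0,3)->S->(1,3) | ant2:(0,3)->S->(1,3)
  grid max=3 at (1,3)
Step 3: ant0:(0,1)->E->(0,2) | ant1:(1,3)->N->(0,3) | ant2:(1,3)->N->(0,3)
  grid max=5 at (0,3)
Step 4: ant0:(0,2)->E->(0,3) | ant1:(0,3)->S->(1,3) | ant2:(0,3)->S->(1,3)
  grid max=6 at (0,3)
Final grid:
  0 0 0 6
  0 0 0 5
  0 0 0 0
  0 0 0 0
Max pheromone 6 at (0,3)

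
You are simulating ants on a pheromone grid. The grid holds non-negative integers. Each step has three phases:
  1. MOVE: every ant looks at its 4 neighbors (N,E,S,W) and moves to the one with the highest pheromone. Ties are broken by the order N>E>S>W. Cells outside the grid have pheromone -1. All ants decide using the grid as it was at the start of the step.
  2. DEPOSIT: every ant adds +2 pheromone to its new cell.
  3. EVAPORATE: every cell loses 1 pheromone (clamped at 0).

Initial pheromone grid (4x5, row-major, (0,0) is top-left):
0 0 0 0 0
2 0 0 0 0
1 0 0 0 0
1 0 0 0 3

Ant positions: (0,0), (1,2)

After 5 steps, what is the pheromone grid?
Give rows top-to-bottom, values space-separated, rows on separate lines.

After step 1: ants at (1,0),(0,2)
  0 0 1 0 0
  3 0 0 0 0
  0 0 0 0 0
  0 0 0 0 2
After step 2: ants at (0,0),(0,3)
  1 0 0 1 0
  2 0 0 0 0
  0 0 0 0 0
  0 0 0 0 1
After step 3: ants at (1,0),(0,4)
  0 0 0 0 1
  3 0 0 0 0
  0 0 0 0 0
  0 0 0 0 0
After step 4: ants at (0,0),(1,4)
  1 0 0 0 0
  2 0 0 0 1
  0 0 0 0 0
  0 0 0 0 0
After step 5: ants at (1,0),(0,4)
  0 0 0 0 1
  3 0 0 0 0
  0 0 0 0 0
  0 0 0 0 0

0 0 0 0 1
3 0 0 0 0
0 0 0 0 0
0 0 0 0 0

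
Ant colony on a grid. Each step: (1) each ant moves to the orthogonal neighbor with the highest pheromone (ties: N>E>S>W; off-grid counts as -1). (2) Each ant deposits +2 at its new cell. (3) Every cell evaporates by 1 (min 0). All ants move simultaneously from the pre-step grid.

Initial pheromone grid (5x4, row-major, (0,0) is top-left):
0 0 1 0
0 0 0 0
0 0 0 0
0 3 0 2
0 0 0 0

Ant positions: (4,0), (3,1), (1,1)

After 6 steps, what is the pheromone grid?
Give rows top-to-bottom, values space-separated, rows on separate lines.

After step 1: ants at (3,0),(2,1),(0,1)
  0 1 0 0
  0 0 0 0
  0 1 0 0
  1 2 0 1
  0 0 0 0
After step 2: ants at (3,1),(3,1),(0,2)
  0 0 1 0
  0 0 0 0
  0 0 0 0
  0 5 0 0
  0 0 0 0
After step 3: ants at (2,1),(2,1),(0,3)
  0 0 0 1
  0 0 0 0
  0 3 0 0
  0 4 0 0
  0 0 0 0
After step 4: ants at (3,1),(3,1),(1,3)
  0 0 0 0
  0 0 0 1
  0 2 0 0
  0 7 0 0
  0 0 0 0
After step 5: ants at (2,1),(2,1),(0,3)
  0 0 0 1
  0 0 0 0
  0 5 0 0
  0 6 0 0
  0 0 0 0
After step 6: ants at (3,1),(3,1),(1,3)
  0 0 0 0
  0 0 0 1
  0 4 0 0
  0 9 0 0
  0 0 0 0

0 0 0 0
0 0 0 1
0 4 0 0
0 9 0 0
0 0 0 0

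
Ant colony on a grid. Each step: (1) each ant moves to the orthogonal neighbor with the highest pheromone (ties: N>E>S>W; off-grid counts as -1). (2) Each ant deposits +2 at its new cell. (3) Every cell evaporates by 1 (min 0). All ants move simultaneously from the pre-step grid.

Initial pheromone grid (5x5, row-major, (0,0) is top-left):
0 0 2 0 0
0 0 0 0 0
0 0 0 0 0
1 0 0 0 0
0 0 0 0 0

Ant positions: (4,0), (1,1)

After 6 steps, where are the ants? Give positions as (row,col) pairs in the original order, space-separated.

Step 1: ant0:(4,0)->N->(3,0) | ant1:(1,1)->N->(0,1)
  grid max=2 at (3,0)
Step 2: ant0:(3,0)->N->(2,0) | ant1:(0,1)->E->(0,2)
  grid max=2 at (0,2)
Step 3: ant0:(2,0)->S->(3,0) | ant1:(0,2)->E->(0,3)
  grid max=2 at (3,0)
Step 4: ant0:(3,0)->N->(2,0) | ant1:(0,3)->W->(0,2)
  grid max=2 at (0,2)
Step 5: ant0:(2,0)->S->(3,0) | ant1:(0,2)->E->(0,3)
  grid max=2 at (3,0)
Step 6: ant0:(3,0)->N->(2,0) | ant1:(0,3)->W->(0,2)
  grid max=2 at (0,2)

(2,0) (0,2)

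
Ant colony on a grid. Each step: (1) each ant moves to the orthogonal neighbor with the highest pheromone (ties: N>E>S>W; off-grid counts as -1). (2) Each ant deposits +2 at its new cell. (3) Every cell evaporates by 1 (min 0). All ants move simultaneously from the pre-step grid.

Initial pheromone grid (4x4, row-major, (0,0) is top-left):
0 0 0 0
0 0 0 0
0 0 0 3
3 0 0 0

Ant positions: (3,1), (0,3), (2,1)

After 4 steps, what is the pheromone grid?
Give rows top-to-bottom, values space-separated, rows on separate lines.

After step 1: ants at (3,0),(1,3),(1,1)
  0 0 0 0
  0 1 0 1
  0 0 0 2
  4 0 0 0
After step 2: ants at (2,0),(2,3),(0,1)
  0 1 0 0
  0 0 0 0
  1 0 0 3
  3 0 0 0
After step 3: ants at (3,0),(1,3),(0,2)
  0 0 1 0
  0 0 0 1
  0 0 0 2
  4 0 0 0
After step 4: ants at (2,0),(2,3),(0,3)
  0 0 0 1
  0 0 0 0
  1 0 0 3
  3 0 0 0

0 0 0 1
0 0 0 0
1 0 0 3
3 0 0 0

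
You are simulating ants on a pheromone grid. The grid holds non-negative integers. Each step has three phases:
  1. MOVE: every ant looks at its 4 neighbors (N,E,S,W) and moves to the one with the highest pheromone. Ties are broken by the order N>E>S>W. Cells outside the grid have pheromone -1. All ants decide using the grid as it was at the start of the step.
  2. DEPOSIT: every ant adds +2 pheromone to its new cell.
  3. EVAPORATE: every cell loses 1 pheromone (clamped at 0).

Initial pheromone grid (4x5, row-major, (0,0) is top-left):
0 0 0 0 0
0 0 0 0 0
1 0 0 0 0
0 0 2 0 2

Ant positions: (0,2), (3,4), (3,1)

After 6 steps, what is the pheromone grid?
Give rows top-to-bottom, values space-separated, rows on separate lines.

After step 1: ants at (0,3),(2,4),(3,2)
  0 0 0 1 0
  0 0 0 0 0
  0 0 0 0 1
  0 0 3 0 1
After step 2: ants at (0,4),(3,4),(2,2)
  0 0 0 0 1
  0 0 0 0 0
  0 0 1 0 0
  0 0 2 0 2
After step 3: ants at (1,4),(2,4),(3,2)
  0 0 0 0 0
  0 0 0 0 1
  0 0 0 0 1
  0 0 3 0 1
After step 4: ants at (2,4),(1,4),(2,2)
  0 0 0 0 0
  0 0 0 0 2
  0 0 1 0 2
  0 0 2 0 0
After step 5: ants at (1,4),(2,4),(3,2)
  0 0 0 0 0
  0 0 0 0 3
  0 0 0 0 3
  0 0 3 0 0
After step 6: ants at (2,4),(1,4),(2,2)
  0 0 0 0 0
  0 0 0 0 4
  0 0 1 0 4
  0 0 2 0 0

0 0 0 0 0
0 0 0 0 4
0 0 1 0 4
0 0 2 0 0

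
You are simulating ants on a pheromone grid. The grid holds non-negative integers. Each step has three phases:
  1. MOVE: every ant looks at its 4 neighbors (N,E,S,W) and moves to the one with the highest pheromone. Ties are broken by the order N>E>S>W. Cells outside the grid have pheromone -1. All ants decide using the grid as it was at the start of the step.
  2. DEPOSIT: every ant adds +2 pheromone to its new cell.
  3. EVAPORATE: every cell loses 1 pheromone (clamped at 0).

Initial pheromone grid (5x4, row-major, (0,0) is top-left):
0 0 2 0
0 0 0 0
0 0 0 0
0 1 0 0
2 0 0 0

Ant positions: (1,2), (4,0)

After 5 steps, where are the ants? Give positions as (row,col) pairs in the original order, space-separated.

Step 1: ant0:(1,2)->N->(0,2) | ant1:(4,0)->N->(3,0)
  grid max=3 at (0,2)
Step 2: ant0:(0,2)->E->(0,3) | ant1:(3,0)->S->(4,0)
  grid max=2 at (0,2)
Step 3: ant0:(0,3)->W->(0,2) | ant1:(4,0)->N->(3,0)
  grid max=3 at (0,2)
Step 4: ant0:(0,2)->E->(0,3) | ant1:(3,0)->S->(4,0)
  grid max=2 at (0,2)
Step 5: ant0:(0,3)->W->(0,2) | ant1:(4,0)->N->(3,0)
  grid max=3 at (0,2)

(0,2) (3,0)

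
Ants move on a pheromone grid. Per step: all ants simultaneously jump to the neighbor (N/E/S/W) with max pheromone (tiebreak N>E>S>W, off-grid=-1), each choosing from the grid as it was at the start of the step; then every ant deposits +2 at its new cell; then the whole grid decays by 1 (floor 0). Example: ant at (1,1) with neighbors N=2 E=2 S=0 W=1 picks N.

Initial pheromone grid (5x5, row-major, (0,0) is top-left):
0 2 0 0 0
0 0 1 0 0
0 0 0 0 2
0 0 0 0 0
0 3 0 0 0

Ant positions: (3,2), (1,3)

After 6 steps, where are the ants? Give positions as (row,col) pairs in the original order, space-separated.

Step 1: ant0:(3,2)->N->(2,2) | ant1:(1,3)->W->(1,2)
  grid max=2 at (1,2)
Step 2: ant0:(2,2)->N->(1,2) | ant1:(1,2)->S->(2,2)
  grid max=3 at (1,2)
Step 3: ant0:(1,2)->S->(2,2) | ant1:(2,2)->N->(1,2)
  grid max=4 at (1,2)
Step 4: ant0:(2,2)->N->(1,2) | ant1:(1,2)->S->(2,2)
  grid max=5 at (1,2)
Step 5: ant0:(1,2)->S->(2,2) | ant1:(2,2)->N->(1,2)
  grid max=6 at (1,2)
Step 6: ant0:(2,2)->N->(1,2) | ant1:(1,2)->S->(2,2)
  grid max=7 at (1,2)

(1,2) (2,2)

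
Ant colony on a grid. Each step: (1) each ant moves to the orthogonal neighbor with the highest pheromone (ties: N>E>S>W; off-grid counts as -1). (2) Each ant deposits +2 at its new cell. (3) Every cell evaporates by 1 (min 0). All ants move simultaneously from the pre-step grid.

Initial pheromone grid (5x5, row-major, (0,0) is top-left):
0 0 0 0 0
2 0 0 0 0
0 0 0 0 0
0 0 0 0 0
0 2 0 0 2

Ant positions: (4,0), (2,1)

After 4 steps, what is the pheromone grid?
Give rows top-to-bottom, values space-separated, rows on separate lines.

After step 1: ants at (4,1),(1,1)
  0 0 0 0 0
  1 1 0 0 0
  0 0 0 0 0
  0 0 0 0 0
  0 3 0 0 1
After step 2: ants at (3,1),(1,0)
  0 0 0 0 0
  2 0 0 0 0
  0 0 0 0 0
  0 1 0 0 0
  0 2 0 0 0
After step 3: ants at (4,1),(0,0)
  1 0 0 0 0
  1 0 0 0 0
  0 0 0 0 0
  0 0 0 0 0
  0 3 0 0 0
After step 4: ants at (3,1),(1,0)
  0 0 0 0 0
  2 0 0 0 0
  0 0 0 0 0
  0 1 0 0 0
  0 2 0 0 0

0 0 0 0 0
2 0 0 0 0
0 0 0 0 0
0 1 0 0 0
0 2 0 0 0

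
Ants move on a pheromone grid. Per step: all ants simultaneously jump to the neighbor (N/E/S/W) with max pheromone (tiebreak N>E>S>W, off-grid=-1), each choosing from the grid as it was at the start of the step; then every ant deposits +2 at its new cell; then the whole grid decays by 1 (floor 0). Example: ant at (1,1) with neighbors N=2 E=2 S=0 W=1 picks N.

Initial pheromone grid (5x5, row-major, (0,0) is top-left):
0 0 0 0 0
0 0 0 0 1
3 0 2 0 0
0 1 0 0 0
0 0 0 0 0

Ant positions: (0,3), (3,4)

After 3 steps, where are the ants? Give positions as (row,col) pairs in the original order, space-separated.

Step 1: ant0:(0,3)->E->(0,4) | ant1:(3,4)->N->(2,4)
  grid max=2 at (2,0)
Step 2: ant0:(0,4)->S->(1,4) | ant1:(2,4)->N->(1,4)
  grid max=3 at (1,4)
Step 3: ant0:(1,4)->N->(0,4) | ant1:(1,4)->N->(0,4)
  grid max=3 at (0,4)

(0,4) (0,4)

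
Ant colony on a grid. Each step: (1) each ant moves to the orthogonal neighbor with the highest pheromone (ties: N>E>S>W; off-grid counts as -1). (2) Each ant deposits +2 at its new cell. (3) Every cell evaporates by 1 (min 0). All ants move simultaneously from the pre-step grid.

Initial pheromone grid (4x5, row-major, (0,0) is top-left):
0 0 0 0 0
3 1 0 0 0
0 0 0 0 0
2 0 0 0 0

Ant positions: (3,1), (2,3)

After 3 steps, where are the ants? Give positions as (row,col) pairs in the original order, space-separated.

Step 1: ant0:(3,1)->W->(3,0) | ant1:(2,3)->N->(1,3)
  grid max=3 at (3,0)
Step 2: ant0:(3,0)->N->(2,0) | ant1:(1,3)->N->(0,3)
  grid max=2 at (3,0)
Step 3: ant0:(2,0)->S->(3,0) | ant1:(0,3)->E->(0,4)
  grid max=3 at (3,0)

(3,0) (0,4)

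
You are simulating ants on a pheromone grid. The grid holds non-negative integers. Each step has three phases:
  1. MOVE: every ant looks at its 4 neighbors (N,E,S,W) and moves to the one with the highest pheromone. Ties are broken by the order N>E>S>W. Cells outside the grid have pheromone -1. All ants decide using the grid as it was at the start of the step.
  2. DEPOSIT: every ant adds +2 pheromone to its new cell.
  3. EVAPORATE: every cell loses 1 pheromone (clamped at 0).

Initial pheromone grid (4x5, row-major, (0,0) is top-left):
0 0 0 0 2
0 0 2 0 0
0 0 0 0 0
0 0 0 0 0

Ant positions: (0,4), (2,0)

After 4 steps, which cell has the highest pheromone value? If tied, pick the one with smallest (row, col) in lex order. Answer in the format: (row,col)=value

Step 1: ant0:(0,4)->S->(1,4) | ant1:(2,0)->N->(1,0)
  grid max=1 at (0,4)
Step 2: ant0:(1,4)->N->(0,4) | ant1:(1,0)->N->(0,0)
  grid max=2 at (0,4)
Step 3: ant0:(0,4)->S->(1,4) | ant1:(0,0)->E->(0,1)
  grid max=1 at (0,1)
Step 4: ant0:(1,4)->N->(0,4) | ant1:(0,1)->E->(0,2)
  grid max=2 at (0,4)
Final grid:
  0 0 1 0 2
  0 0 0 0 0
  0 0 0 0 0
  0 0 0 0 0
Max pheromone 2 at (0,4)

Answer: (0,4)=2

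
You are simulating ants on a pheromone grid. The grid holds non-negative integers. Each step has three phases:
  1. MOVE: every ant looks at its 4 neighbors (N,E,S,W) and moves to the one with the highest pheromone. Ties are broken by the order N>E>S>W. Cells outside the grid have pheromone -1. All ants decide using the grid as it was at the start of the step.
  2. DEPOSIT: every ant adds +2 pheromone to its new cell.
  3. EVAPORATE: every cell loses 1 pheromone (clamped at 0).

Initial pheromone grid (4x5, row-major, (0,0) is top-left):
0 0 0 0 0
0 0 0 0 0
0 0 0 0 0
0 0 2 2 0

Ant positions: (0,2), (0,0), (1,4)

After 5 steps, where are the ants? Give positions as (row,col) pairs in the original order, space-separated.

Step 1: ant0:(0,2)->E->(0,3) | ant1:(0,0)->E->(0,1) | ant2:(1,4)->N->(0,4)
  grid max=1 at (0,1)
Step 2: ant0:(0,3)->E->(0,4) | ant1:(0,1)->E->(0,2) | ant2:(0,4)->W->(0,3)
  grid max=2 at (0,3)
Step 3: ant0:(0,4)->W->(0,3) | ant1:(0,2)->E->(0,3) | ant2:(0,3)->E->(0,4)
  grid max=5 at (0,3)
Step 4: ant0:(0,3)->E->(0,4) | ant1:(0,3)->E->(0,4) | ant2:(0,4)->W->(0,3)
  grid max=6 at (0,3)
Step 5: ant0:(0,4)->W->(0,3) | ant1:(0,4)->W->(0,3) | ant2:(0,3)->E->(0,4)
  grid max=9 at (0,3)

(0,3) (0,3) (0,4)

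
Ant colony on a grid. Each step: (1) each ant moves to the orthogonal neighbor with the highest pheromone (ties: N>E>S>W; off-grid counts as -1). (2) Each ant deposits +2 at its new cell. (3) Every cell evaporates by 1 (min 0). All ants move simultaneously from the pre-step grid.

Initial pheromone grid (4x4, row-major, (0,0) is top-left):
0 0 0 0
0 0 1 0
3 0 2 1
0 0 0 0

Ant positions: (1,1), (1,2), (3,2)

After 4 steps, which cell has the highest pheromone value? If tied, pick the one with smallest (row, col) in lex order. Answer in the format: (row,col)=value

Step 1: ant0:(1,1)->E->(1,2) | ant1:(1,2)->S->(2,2) | ant2:(3,2)->N->(2,2)
  grid max=5 at (2,2)
Step 2: ant0:(1,2)->S->(2,2) | ant1:(2,2)->N->(1,2) | ant2:(2,2)->N->(1,2)
  grid max=6 at (2,2)
Step 3: ant0:(2,2)->N->(1,2) | ant1:(1,2)->S->(2,2) | ant2:(1,2)->S->(2,2)
  grid max=9 at (2,2)
Step 4: ant0:(1,2)->S->(2,2) | ant1:(2,2)->N->(1,2) | ant2:(2,2)->N->(1,2)
  grid max=10 at (2,2)
Final grid:
  0 0 0 0
  0 0 9 0
  0 0 10 0
  0 0 0 0
Max pheromone 10 at (2,2)

Answer: (2,2)=10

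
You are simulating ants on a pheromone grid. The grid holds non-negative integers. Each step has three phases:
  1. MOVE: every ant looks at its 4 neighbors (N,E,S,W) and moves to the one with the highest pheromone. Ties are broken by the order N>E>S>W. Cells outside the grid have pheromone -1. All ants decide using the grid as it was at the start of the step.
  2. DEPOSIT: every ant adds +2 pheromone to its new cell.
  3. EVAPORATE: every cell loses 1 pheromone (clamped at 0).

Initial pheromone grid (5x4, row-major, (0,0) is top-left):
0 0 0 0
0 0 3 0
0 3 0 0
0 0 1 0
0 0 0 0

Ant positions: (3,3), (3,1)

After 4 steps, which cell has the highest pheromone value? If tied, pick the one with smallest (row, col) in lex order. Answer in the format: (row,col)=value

Step 1: ant0:(3,3)->W->(3,2) | ant1:(3,1)->N->(2,1)
  grid max=4 at (2,1)
Step 2: ant0:(3,2)->N->(2,2) | ant1:(2,1)->N->(1,1)
  grid max=3 at (2,1)
Step 3: ant0:(2,2)->W->(2,1) | ant1:(1,1)->S->(2,1)
  grid max=6 at (2,1)
Step 4: ant0:(2,1)->N->(1,1) | ant1:(2,1)->N->(1,1)
  grid max=5 at (2,1)
Final grid:
  0 0 0 0
  0 3 0 0
  0 5 0 0
  0 0 0 0
  0 0 0 0
Max pheromone 5 at (2,1)

Answer: (2,1)=5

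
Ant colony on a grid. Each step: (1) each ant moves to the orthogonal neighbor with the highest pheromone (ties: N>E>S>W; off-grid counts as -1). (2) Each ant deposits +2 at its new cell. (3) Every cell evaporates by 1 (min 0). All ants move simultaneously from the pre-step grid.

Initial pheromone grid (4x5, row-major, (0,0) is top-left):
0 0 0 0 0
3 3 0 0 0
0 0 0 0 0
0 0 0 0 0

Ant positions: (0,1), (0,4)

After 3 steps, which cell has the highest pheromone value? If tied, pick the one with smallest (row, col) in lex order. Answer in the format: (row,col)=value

Answer: (1,1)=4

Derivation:
Step 1: ant0:(0,1)->S->(1,1) | ant1:(0,4)->S->(1,4)
  grid max=4 at (1,1)
Step 2: ant0:(1,1)->W->(1,0) | ant1:(1,4)->N->(0,4)
  grid max=3 at (1,0)
Step 3: ant0:(1,0)->E->(1,1) | ant1:(0,4)->S->(1,4)
  grid max=4 at (1,1)
Final grid:
  0 0 0 0 0
  2 4 0 0 1
  0 0 0 0 0
  0 0 0 0 0
Max pheromone 4 at (1,1)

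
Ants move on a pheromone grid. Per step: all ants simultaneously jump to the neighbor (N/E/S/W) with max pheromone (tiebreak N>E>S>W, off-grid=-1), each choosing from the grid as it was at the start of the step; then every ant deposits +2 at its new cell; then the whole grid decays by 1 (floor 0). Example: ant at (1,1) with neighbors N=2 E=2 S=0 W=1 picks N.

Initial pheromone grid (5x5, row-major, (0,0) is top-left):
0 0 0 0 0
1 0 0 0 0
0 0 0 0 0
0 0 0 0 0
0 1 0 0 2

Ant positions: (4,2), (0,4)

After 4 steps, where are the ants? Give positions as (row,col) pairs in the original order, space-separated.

Step 1: ant0:(4,2)->W->(4,1) | ant1:(0,4)->S->(1,4)
  grid max=2 at (4,1)
Step 2: ant0:(4,1)->N->(3,1) | ant1:(1,4)->N->(0,4)
  grid max=1 at (0,4)
Step 3: ant0:(3,1)->S->(4,1) | ant1:(0,4)->S->(1,4)
  grid max=2 at (4,1)
Step 4: ant0:(4,1)->N->(3,1) | ant1:(1,4)->N->(0,4)
  grid max=1 at (0,4)

(3,1) (0,4)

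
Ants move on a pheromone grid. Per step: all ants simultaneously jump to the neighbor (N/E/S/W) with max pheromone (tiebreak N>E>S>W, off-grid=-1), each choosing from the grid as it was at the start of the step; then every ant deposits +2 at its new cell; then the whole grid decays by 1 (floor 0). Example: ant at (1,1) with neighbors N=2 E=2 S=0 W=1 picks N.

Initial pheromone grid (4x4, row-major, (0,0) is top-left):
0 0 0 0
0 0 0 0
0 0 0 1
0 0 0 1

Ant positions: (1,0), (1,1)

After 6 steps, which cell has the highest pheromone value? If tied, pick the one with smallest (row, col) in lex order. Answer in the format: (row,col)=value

Step 1: ant0:(1,0)->N->(0,0) | ant1:(1,1)->N->(0,1)
  grid max=1 at (0,0)
Step 2: ant0:(0,0)->E->(0,1) | ant1:(0,1)->W->(0,0)
  grid max=2 at (0,0)
Step 3: ant0:(0,1)->W->(0,0) | ant1:(0,0)->E->(0,1)
  grid max=3 at (0,0)
Step 4: ant0:(0,0)->E->(0,1) | ant1:(0,1)->W->(0,0)
  grid max=4 at (0,0)
Step 5: ant0:(0,1)->W->(0,0) | ant1:(0,0)->E->(0,1)
  grid max=5 at (0,0)
Step 6: ant0:(0,0)->E->(0,1) | ant1:(0,1)->W->(0,0)
  grid max=6 at (0,0)
Final grid:
  6 6 0 0
  0 0 0 0
  0 0 0 0
  0 0 0 0
Max pheromone 6 at (0,0)

Answer: (0,0)=6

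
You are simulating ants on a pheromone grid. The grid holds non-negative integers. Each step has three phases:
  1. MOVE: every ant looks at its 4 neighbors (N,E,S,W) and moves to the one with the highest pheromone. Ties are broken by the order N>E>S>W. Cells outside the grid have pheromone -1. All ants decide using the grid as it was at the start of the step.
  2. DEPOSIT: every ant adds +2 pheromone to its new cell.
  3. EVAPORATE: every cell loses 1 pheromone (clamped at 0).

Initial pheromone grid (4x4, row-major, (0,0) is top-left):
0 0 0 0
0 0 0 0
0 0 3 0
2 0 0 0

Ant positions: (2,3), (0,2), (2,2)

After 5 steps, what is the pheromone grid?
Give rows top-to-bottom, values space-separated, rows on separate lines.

After step 1: ants at (2,2),(0,3),(1,2)
  0 0 0 1
  0 0 1 0
  0 0 4 0
  1 0 0 0
After step 2: ants at (1,2),(1,3),(2,2)
  0 0 0 0
  0 0 2 1
  0 0 5 0
  0 0 0 0
After step 3: ants at (2,2),(1,2),(1,2)
  0 0 0 0
  0 0 5 0
  0 0 6 0
  0 0 0 0
After step 4: ants at (1,2),(2,2),(2,2)
  0 0 0 0
  0 0 6 0
  0 0 9 0
  0 0 0 0
After step 5: ants at (2,2),(1,2),(1,2)
  0 0 0 0
  0 0 9 0
  0 0 10 0
  0 0 0 0

0 0 0 0
0 0 9 0
0 0 10 0
0 0 0 0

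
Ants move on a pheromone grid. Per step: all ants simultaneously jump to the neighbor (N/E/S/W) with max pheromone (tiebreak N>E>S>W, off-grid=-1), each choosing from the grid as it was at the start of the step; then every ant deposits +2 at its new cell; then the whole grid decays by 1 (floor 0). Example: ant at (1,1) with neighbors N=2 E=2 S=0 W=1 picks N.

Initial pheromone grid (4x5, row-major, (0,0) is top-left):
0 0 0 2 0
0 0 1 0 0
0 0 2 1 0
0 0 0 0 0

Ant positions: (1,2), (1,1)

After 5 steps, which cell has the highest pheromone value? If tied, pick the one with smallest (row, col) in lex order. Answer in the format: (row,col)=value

Answer: (2,2)=7

Derivation:
Step 1: ant0:(1,2)->S->(2,2) | ant1:(1,1)->E->(1,2)
  grid max=3 at (2,2)
Step 2: ant0:(2,2)->N->(1,2) | ant1:(1,2)->S->(2,2)
  grid max=4 at (2,2)
Step 3: ant0:(1,2)->S->(2,2) | ant1:(2,2)->N->(1,2)
  grid max=5 at (2,2)
Step 4: ant0:(2,2)->N->(1,2) | ant1:(1,2)->S->(2,2)
  grid max=6 at (2,2)
Step 5: ant0:(1,2)->S->(2,2) | ant1:(2,2)->N->(1,2)
  grid max=7 at (2,2)
Final grid:
  0 0 0 0 0
  0 0 6 0 0
  0 0 7 0 0
  0 0 0 0 0
Max pheromone 7 at (2,2)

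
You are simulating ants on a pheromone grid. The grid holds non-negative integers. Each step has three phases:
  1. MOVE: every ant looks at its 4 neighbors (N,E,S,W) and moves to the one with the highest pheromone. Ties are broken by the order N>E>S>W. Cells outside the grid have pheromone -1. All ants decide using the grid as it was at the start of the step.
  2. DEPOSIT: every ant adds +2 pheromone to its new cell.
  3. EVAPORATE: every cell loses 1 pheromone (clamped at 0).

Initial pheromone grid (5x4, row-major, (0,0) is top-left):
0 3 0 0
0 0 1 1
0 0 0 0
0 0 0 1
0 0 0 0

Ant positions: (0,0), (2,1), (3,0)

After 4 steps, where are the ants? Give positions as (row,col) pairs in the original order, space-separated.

Step 1: ant0:(0,0)->E->(0,1) | ant1:(2,1)->N->(1,1) | ant2:(3,0)->N->(2,0)
  grid max=4 at (0,1)
Step 2: ant0:(0,1)->S->(1,1) | ant1:(1,1)->N->(0,1) | ant2:(2,0)->N->(1,0)
  grid max=5 at (0,1)
Step 3: ant0:(1,1)->N->(0,1) | ant1:(0,1)->S->(1,1) | ant2:(1,0)->E->(1,1)
  grid max=6 at (0,1)
Step 4: ant0:(0,1)->S->(1,1) | ant1:(1,1)->N->(0,1) | ant2:(1,1)->N->(0,1)
  grid max=9 at (0,1)

(1,1) (0,1) (0,1)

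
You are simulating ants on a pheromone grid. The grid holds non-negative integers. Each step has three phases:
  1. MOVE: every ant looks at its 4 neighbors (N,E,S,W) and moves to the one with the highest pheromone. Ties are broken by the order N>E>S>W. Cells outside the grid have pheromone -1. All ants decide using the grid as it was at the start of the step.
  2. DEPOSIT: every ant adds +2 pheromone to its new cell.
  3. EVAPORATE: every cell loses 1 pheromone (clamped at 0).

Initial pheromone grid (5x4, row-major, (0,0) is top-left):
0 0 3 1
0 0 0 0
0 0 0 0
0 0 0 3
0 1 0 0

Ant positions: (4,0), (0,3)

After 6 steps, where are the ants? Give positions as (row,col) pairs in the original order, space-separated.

Step 1: ant0:(4,0)->E->(4,1) | ant1:(0,3)->W->(0,2)
  grid max=4 at (0,2)
Step 2: ant0:(4,1)->N->(3,1) | ant1:(0,2)->E->(0,3)
  grid max=3 at (0,2)
Step 3: ant0:(3,1)->S->(4,1) | ant1:(0,3)->W->(0,2)
  grid max=4 at (0,2)
Step 4: ant0:(4,1)->N->(3,1) | ant1:(0,2)->E->(0,3)
  grid max=3 at (0,2)
Step 5: ant0:(3,1)->S->(4,1) | ant1:(0,3)->W->(0,2)
  grid max=4 at (0,2)
Step 6: ant0:(4,1)->N->(3,1) | ant1:(0,2)->E->(0,3)
  grid max=3 at (0,2)

(3,1) (0,3)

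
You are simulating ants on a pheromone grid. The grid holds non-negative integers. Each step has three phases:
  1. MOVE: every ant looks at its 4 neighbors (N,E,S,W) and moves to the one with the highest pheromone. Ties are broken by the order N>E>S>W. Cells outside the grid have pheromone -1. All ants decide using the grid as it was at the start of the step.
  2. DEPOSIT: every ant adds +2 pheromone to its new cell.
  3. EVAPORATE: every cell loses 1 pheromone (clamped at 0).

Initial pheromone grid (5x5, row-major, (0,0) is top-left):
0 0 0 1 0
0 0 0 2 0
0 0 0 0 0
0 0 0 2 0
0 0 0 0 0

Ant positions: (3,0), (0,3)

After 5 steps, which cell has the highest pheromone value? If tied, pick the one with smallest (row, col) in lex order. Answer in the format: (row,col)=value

Step 1: ant0:(3,0)->N->(2,0) | ant1:(0,3)->S->(1,3)
  grid max=3 at (1,3)
Step 2: ant0:(2,0)->N->(1,0) | ant1:(1,3)->N->(0,3)
  grid max=2 at (1,3)
Step 3: ant0:(1,0)->N->(0,0) | ant1:(0,3)->S->(1,3)
  grid max=3 at (1,3)
Step 4: ant0:(0,0)->E->(0,1) | ant1:(1,3)->N->(0,3)
  grid max=2 at (1,3)
Step 5: ant0:(0,1)->E->(0,2) | ant1:(0,3)->S->(1,3)
  grid max=3 at (1,3)
Final grid:
  0 0 1 0 0
  0 0 0 3 0
  0 0 0 0 0
  0 0 0 0 0
  0 0 0 0 0
Max pheromone 3 at (1,3)

Answer: (1,3)=3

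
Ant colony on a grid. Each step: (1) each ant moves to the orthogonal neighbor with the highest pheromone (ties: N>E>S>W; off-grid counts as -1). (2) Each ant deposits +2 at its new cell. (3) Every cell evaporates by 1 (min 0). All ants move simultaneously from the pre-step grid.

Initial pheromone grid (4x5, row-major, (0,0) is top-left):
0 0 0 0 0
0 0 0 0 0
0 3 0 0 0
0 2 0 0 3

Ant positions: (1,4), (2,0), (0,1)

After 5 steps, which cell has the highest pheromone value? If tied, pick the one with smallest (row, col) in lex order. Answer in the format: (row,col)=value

Answer: (0,4)=5

Derivation:
Step 1: ant0:(1,4)->N->(0,4) | ant1:(2,0)->E->(2,1) | ant2:(0,1)->E->(0,2)
  grid max=4 at (2,1)
Step 2: ant0:(0,4)->S->(1,4) | ant1:(2,1)->S->(3,1) | ant2:(0,2)->E->(0,3)
  grid max=3 at (2,1)
Step 3: ant0:(1,4)->N->(0,4) | ant1:(3,1)->N->(2,1) | ant2:(0,3)->E->(0,4)
  grid max=4 at (2,1)
Step 4: ant0:(0,4)->S->(1,4) | ant1:(2,1)->S->(3,1) | ant2:(0,4)->S->(1,4)
  grid max=3 at (1,4)
Step 5: ant0:(1,4)->N->(0,4) | ant1:(3,1)->N->(2,1) | ant2:(1,4)->N->(0,4)
  grid max=5 at (0,4)
Final grid:
  0 0 0 0 5
  0 0 0 0 2
  0 4 0 0 0
  0 1 0 0 0
Max pheromone 5 at (0,4)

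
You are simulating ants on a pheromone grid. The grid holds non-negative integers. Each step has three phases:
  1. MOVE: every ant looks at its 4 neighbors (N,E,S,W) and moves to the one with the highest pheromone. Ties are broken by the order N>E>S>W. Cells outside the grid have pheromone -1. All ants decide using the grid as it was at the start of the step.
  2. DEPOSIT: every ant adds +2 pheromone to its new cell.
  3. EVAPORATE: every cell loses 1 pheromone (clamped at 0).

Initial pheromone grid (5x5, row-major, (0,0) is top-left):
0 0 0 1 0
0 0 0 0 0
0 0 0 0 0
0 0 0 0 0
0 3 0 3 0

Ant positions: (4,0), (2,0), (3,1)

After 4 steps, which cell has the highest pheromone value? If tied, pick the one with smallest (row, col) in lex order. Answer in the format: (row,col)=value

Answer: (4,1)=7

Derivation:
Step 1: ant0:(4,0)->E->(4,1) | ant1:(2,0)->N->(1,0) | ant2:(3,1)->S->(4,1)
  grid max=6 at (4,1)
Step 2: ant0:(4,1)->N->(3,1) | ant1:(1,0)->N->(0,0) | ant2:(4,1)->N->(3,1)
  grid max=5 at (4,1)
Step 3: ant0:(3,1)->S->(4,1) | ant1:(0,0)->E->(0,1) | ant2:(3,1)->S->(4,1)
  grid max=8 at (4,1)
Step 4: ant0:(4,1)->N->(3,1) | ant1:(0,1)->E->(0,2) | ant2:(4,1)->N->(3,1)
  grid max=7 at (4,1)
Final grid:
  0 0 1 0 0
  0 0 0 0 0
  0 0 0 0 0
  0 5 0 0 0
  0 7 0 0 0
Max pheromone 7 at (4,1)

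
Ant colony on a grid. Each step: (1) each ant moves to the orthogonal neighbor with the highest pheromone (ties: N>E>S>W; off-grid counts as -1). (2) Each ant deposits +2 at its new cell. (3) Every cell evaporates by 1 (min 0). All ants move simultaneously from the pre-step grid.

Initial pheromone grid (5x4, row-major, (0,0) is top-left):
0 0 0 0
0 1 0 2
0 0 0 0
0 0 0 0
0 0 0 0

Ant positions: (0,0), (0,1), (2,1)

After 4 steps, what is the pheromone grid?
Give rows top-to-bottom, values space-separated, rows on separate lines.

After step 1: ants at (0,1),(1,1),(1,1)
  0 1 0 0
  0 4 0 1
  0 0 0 0
  0 0 0 0
  0 0 0 0
After step 2: ants at (1,1),(0,1),(0,1)
  0 4 0 0
  0 5 0 0
  0 0 0 0
  0 0 0 0
  0 0 0 0
After step 3: ants at (0,1),(1,1),(1,1)
  0 5 0 0
  0 8 0 0
  0 0 0 0
  0 0 0 0
  0 0 0 0
After step 4: ants at (1,1),(0,1),(0,1)
  0 8 0 0
  0 9 0 0
  0 0 0 0
  0 0 0 0
  0 0 0 0

0 8 0 0
0 9 0 0
0 0 0 0
0 0 0 0
0 0 0 0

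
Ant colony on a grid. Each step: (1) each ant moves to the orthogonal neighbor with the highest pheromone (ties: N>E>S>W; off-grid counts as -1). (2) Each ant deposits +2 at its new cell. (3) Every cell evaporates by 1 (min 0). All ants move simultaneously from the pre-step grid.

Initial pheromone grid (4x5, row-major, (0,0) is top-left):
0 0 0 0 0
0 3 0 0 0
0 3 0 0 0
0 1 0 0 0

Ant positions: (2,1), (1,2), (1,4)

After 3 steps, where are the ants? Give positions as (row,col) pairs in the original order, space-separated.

Step 1: ant0:(2,1)->N->(1,1) | ant1:(1,2)->W->(1,1) | ant2:(1,4)->N->(0,4)
  grid max=6 at (1,1)
Step 2: ant0:(1,1)->S->(2,1) | ant1:(1,1)->S->(2,1) | ant2:(0,4)->S->(1,4)
  grid max=5 at (1,1)
Step 3: ant0:(2,1)->N->(1,1) | ant1:(2,1)->N->(1,1) | ant2:(1,4)->N->(0,4)
  grid max=8 at (1,1)

(1,1) (1,1) (0,4)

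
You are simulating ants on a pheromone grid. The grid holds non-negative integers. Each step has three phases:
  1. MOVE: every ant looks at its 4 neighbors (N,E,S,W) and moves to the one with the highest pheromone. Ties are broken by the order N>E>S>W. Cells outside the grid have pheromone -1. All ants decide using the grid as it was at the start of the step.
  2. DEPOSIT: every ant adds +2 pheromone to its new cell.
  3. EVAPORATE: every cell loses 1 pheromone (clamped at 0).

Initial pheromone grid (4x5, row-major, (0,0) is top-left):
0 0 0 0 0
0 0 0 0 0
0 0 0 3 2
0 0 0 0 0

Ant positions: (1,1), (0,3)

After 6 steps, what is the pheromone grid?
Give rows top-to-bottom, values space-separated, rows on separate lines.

After step 1: ants at (0,1),(0,4)
  0 1 0 0 1
  0 0 0 0 0
  0 0 0 2 1
  0 0 0 0 0
After step 2: ants at (0,2),(1,4)
  0 0 1 0 0
  0 0 0 0 1
  0 0 0 1 0
  0 0 0 0 0
After step 3: ants at (0,3),(0,4)
  0 0 0 1 1
  0 0 0 0 0
  0 0 0 0 0
  0 0 0 0 0
After step 4: ants at (0,4),(0,3)
  0 0 0 2 2
  0 0 0 0 0
  0 0 0 0 0
  0 0 0 0 0
After step 5: ants at (0,3),(0,4)
  0 0 0 3 3
  0 0 0 0 0
  0 0 0 0 0
  0 0 0 0 0
After step 6: ants at (0,4),(0,3)
  0 0 0 4 4
  0 0 0 0 0
  0 0 0 0 0
  0 0 0 0 0

0 0 0 4 4
0 0 0 0 0
0 0 0 0 0
0 0 0 0 0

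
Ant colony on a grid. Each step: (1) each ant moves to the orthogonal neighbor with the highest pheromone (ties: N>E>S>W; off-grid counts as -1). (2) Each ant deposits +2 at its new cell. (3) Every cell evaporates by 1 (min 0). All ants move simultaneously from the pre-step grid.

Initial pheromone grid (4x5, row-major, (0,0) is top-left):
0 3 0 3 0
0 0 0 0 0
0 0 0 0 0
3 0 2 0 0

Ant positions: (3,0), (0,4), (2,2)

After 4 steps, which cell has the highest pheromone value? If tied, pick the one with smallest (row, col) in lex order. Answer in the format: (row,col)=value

Answer: (0,3)=3

Derivation:
Step 1: ant0:(3,0)->N->(2,0) | ant1:(0,4)->W->(0,3) | ant2:(2,2)->S->(3,2)
  grid max=4 at (0,3)
Step 2: ant0:(2,0)->S->(3,0) | ant1:(0,3)->E->(0,4) | ant2:(3,2)->N->(2,2)
  grid max=3 at (0,3)
Step 3: ant0:(3,0)->N->(2,0) | ant1:(0,4)->W->(0,3) | ant2:(2,2)->S->(3,2)
  grid max=4 at (0,3)
Step 4: ant0:(2,0)->S->(3,0) | ant1:(0,3)->E->(0,4) | ant2:(3,2)->N->(2,2)
  grid max=3 at (0,3)
Final grid:
  0 0 0 3 1
  0 0 0 0 0
  0 0 1 0 0
  3 0 2 0 0
Max pheromone 3 at (0,3)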